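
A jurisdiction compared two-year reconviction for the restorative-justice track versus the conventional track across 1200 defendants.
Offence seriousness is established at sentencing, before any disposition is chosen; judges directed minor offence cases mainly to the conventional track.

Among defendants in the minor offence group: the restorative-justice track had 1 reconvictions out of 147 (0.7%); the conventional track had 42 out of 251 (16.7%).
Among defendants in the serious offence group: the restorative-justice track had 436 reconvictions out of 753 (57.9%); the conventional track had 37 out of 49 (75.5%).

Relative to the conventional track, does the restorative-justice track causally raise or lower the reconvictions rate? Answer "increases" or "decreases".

decreases

Within every offence seriousness level the restorative-justice track has the lower rate, yet pooled the conventional track does — Simpson's reversal.
The imbalance in offence seriousness arose from how defendants were allocated, not from anything the disposition did; and offence seriousness independently affects the outcome. The pooled gap is confounded — condition on offence seriousness.
Within each level — minor offence: 0.7% vs 16.7%; serious offence: 57.9% vs 75.5% — the restorative-justice track is lower every time.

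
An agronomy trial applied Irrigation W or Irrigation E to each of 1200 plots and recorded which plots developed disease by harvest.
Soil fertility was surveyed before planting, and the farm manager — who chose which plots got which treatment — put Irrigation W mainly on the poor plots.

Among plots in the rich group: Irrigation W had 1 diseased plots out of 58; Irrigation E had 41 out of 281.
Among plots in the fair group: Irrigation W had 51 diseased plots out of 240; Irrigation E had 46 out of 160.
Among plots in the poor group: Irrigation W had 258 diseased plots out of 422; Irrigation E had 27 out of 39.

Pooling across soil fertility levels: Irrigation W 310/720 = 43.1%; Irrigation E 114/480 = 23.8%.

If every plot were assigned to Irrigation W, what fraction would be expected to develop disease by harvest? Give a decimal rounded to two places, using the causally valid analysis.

0.31

Within every soil fertility level Irrigation W has the lower rate, yet pooled Irrigation E does — Simpson's reversal.
Nothing the irrigation does changes soil fertility; the imbalance is an allocation artefact. With soil fertility also predicting the outcome, the pooled figure is confounded, and the within-stratum comparison is the causal one.
Standardising Irrigation W to the population soil fertility mix: 0.282·1/58 + 0.333·51/240 + 0.384·258/422 = 0.311.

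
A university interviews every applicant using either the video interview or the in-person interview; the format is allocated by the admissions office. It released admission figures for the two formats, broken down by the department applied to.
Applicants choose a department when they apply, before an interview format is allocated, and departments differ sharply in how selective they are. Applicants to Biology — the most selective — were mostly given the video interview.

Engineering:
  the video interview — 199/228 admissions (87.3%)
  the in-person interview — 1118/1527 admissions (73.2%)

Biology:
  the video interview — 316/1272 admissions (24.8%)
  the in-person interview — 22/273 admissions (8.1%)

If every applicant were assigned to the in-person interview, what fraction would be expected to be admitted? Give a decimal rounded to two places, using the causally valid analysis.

0.43

Within every department level the video interview has the higher rate, yet pooled the in-person interview does — Simpson's reversal.
Department satisfies the back-door criterion: it is not a descendant of the interview format, and it blocks the spurious path from interview format to outcome. Adjusting for it (i.e., using the within-department rates) gives the causal effect.
Standardising the in-person interview to the population department mix: 0.532·1118/1527 + 0.468·22/273 = 0.427.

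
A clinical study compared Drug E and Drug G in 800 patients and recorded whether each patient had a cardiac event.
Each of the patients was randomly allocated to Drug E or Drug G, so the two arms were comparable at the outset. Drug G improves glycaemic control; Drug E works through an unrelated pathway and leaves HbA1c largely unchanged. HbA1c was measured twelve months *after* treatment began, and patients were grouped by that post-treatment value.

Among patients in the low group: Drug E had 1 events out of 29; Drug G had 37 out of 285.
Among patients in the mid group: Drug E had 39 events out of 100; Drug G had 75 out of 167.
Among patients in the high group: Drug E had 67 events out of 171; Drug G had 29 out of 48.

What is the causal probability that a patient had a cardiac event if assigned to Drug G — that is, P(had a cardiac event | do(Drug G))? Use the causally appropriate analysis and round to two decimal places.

0.28

The HbA1c-specific comparison favours Drug E throughout, but the pooled figures favour Drug G. The question is whether to condition on HbA1c.
HbA1c is recorded after the drug and is itself shifted by it — it sits on the causal path from drug to outcome. Conditioning on a mediator would strip out part of the effect we want; the pooled comparison gives the total causal effect.
So P(outcome | do(Drug G)) is just the pooled rate for Drug G: 141/500 = 0.282.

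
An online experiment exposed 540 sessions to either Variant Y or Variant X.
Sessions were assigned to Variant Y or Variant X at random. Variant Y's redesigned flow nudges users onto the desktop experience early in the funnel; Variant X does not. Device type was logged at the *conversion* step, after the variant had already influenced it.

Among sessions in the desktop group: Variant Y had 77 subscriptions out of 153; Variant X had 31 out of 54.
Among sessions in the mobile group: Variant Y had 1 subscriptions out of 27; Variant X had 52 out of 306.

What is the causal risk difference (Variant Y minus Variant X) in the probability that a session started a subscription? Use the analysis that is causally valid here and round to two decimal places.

Device type lies on the pathway variant → device type → outcome, so adjusting for it blocks the indirect effect. For the total causal effect of variant, use the unadjusted pooled rates.
The causal difference is the pooled difference: 0.433 − 0.231 = +0.203.

+0.20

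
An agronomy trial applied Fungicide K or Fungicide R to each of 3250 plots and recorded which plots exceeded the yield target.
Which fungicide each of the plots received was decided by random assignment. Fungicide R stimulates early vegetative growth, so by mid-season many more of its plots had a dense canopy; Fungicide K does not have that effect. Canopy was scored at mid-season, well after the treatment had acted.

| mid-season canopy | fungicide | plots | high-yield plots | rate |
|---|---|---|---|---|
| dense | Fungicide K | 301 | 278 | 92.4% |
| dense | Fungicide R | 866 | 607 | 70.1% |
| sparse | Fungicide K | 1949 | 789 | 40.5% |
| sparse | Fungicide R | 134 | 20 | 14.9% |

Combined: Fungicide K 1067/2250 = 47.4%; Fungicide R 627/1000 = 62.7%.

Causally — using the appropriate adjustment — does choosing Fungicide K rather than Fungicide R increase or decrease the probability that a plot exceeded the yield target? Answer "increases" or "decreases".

Mid-season canopy is downstream of the fungicide. One should not condition on a consequence of treatment, so the overall rates are the right comparison.
Pooled: Fungicide K 47.4% vs Fungicide R 62.7%; Fungicide R is higher overall.

decreases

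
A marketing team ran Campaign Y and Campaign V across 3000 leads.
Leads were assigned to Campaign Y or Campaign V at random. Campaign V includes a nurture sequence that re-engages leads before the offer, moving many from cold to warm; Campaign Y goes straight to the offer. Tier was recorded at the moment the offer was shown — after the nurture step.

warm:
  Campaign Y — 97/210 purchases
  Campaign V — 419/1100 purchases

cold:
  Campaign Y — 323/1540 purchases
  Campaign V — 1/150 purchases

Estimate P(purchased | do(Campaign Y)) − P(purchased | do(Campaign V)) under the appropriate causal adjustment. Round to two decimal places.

-0.10

Campaign Y is higher inside every engagement tier stratum but Campaign V is higher in aggregate. Whether to stratify depends on how engagement tier relates to the campaign.
Engagement tier lies on the pathway campaign → engagement tier → outcome, so adjusting for it blocks the indirect effect. For the total causal effect of campaign, use the unadjusted pooled rates.
The causal difference is the pooled difference: 0.240 − 0.336 = -0.096.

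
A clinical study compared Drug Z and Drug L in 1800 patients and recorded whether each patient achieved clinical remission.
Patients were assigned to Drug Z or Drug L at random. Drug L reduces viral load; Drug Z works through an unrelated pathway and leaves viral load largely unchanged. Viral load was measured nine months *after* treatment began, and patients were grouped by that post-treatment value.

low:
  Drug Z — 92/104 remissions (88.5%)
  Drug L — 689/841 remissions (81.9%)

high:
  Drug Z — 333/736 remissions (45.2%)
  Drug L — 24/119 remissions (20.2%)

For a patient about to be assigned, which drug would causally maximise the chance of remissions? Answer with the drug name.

Viral load lies on the pathway drug → viral load → outcome, so adjusting for it blocks the indirect effect. For the total causal effect of drug, use the unadjusted pooled rates.
Pooled: Drug Z 50.6% vs Drug L 74.3%; Drug L is higher overall.

Drug L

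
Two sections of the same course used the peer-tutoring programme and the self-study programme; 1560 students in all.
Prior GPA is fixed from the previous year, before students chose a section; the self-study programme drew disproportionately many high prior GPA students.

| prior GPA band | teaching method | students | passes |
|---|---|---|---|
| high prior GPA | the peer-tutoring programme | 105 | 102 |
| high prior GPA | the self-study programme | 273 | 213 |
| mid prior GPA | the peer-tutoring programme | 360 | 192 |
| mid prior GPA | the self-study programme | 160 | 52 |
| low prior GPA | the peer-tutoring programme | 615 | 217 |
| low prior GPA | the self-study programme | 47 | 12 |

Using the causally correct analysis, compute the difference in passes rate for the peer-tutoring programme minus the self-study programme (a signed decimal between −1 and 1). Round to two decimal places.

+0.16

Prior GPA band is set before the teaching method has any effect — it is not caused by the teaching method — and it independently drives the outcome. That makes it a confounder, so the causal comparison is within prior GPA band levels.
Adjusting over the population distribution of prior GPA band: 0.242·(0.971−0.780) + 0.333·(0.533−0.325) + 0.424·(0.353−0.255) = +0.157.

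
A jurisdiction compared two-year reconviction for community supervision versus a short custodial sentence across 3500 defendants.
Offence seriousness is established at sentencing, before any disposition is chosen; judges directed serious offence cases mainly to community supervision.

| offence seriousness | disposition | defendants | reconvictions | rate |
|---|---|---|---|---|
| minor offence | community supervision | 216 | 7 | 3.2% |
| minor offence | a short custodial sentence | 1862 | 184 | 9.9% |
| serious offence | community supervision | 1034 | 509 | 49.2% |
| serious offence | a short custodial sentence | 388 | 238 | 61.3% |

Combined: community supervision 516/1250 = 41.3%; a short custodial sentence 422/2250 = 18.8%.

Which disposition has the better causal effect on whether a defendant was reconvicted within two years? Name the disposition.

community supervision is lower inside every offence seriousness stratum but a short custodial sentence is lower in aggregate. Whether to stratify depends on how offence seriousness relates to the disposition.
Offence seriousness is set before the disposition has any effect — it is not caused by the disposition — and it independently drives the outcome. That makes it a confounder, so the causal comparison is within offence seriousness levels.
Within each level — minor offence: 3.2% vs 9.9%; serious offence: 49.2% vs 61.3% — community supervision is lower every time.

community supervision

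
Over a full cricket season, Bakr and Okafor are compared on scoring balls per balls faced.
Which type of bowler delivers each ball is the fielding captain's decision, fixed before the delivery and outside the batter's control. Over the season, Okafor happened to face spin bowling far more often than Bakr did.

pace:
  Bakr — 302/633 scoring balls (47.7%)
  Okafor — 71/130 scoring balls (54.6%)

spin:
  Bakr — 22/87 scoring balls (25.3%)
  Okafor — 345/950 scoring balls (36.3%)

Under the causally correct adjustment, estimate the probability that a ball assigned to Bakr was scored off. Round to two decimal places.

Nothing the player does changes bowling type; the imbalance is an allocation artefact. With bowling type also predicting the outcome, the pooled figure is confounded, and the within-stratum comparison is the causal one.
Standardising Bakr to the population bowling type mix: 0.424·302/633 + 0.576·22/87 = 0.348.

0.35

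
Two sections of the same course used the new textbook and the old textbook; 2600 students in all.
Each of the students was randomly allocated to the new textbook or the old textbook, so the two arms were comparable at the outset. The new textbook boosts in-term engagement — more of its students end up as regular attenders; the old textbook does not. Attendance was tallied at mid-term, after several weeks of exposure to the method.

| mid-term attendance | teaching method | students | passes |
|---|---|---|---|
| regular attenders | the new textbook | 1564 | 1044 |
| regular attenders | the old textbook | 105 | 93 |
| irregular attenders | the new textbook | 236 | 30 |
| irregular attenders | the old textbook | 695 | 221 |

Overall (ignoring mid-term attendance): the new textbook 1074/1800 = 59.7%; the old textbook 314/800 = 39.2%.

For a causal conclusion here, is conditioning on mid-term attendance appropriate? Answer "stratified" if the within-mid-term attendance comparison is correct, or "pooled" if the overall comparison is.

the old textbook is higher inside every mid-term attendance stratum but the new textbook is higher in aggregate. Whether to stratify depends on how mid-term attendance relates to the teaching method.
The distribution of mid-term attendance is itself part of what the teaching method does — it is an intermediate outcome. Holding it fixed would remove that part of the effect; the total effect is the pooled difference.
Pooled: the new textbook 59.7% vs the old textbook 39.2%; the new textbook is higher overall.

pooled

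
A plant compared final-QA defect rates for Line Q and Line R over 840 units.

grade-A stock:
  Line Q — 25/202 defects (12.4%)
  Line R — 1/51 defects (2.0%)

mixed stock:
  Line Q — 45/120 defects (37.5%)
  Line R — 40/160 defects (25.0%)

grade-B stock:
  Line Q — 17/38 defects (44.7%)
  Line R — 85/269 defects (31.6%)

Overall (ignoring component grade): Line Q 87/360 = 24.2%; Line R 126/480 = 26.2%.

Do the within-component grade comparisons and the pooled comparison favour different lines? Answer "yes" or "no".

Within each component grade level (grade-A stock 12.4% vs 2.0%; mixed stock 37.5% vs 25.0%; grade-B stock 44.7% vs 31.6%), Line R has the lower rate every time. Pooled: 24.2% vs 26.2% — Line Q has the lower rate overall. The two comparisons disagree.

yes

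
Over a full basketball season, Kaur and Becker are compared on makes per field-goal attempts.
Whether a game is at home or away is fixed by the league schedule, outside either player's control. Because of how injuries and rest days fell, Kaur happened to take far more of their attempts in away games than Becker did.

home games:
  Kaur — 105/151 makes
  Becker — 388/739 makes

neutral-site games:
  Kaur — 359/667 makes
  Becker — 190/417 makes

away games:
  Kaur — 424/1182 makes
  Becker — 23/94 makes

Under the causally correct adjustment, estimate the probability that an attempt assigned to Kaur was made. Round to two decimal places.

0.51

The stratified and pooled comparisons disagree (Kaur wins within each game venue; Becker wins overall), so the answer turns on the causal role of game venue.
Game venue is set before the player has any effect — it is not caused by the player — and it independently drives the outcome. That makes it a confounder, so the causal comparison is within game venue levels.
Standardising Kaur to the population game venue mix: 0.274·105/151 + 0.334·359/667 + 0.393·424/1182 = 0.511.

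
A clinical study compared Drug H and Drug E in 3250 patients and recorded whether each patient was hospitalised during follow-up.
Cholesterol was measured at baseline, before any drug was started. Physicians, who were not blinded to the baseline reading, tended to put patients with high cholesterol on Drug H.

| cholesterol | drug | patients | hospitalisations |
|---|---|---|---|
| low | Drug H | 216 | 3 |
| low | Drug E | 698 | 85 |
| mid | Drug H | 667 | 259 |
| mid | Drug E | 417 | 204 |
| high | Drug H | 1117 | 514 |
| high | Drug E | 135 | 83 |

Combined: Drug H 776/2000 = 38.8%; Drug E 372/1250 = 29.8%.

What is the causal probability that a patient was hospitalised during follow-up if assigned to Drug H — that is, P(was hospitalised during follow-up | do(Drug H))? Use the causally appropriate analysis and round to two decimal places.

0.31

The stratified and pooled comparisons disagree (Drug H wins within each cholesterol; Drug E wins overall), so the answer turns on the causal role of cholesterol.
Cholesterol differs across drugs for reasons unrelated to any effect of the drug itself, and it separately predicts the outcome — a classic confounder. We must compare within cholesterol levels.
Standardising Drug H to the population cholesterol mix: 0.281·3/216 + 0.334·259/667 + 0.385·514/1117 = 0.311.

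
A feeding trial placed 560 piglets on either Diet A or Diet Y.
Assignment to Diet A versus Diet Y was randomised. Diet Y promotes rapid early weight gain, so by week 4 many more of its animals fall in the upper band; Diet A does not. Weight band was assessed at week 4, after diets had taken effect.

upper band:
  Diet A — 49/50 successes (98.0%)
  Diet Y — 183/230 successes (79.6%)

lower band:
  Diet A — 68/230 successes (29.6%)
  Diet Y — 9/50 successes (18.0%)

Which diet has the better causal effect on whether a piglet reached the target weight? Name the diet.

Diet Y

Diet A is higher inside every week-4 weight band stratum but Diet Y is higher in aggregate. Whether to stratify depends on how week-4 weight band relates to the diet.
Stratifying would compare diets among piglets the diets themselves sorted into week-4 weight band groups — a form of selection on an intermediate. The unconditioned pooled rates give the total causal effect.
Pooled: Diet A 41.8% vs Diet Y 68.6%; Diet Y is higher overall.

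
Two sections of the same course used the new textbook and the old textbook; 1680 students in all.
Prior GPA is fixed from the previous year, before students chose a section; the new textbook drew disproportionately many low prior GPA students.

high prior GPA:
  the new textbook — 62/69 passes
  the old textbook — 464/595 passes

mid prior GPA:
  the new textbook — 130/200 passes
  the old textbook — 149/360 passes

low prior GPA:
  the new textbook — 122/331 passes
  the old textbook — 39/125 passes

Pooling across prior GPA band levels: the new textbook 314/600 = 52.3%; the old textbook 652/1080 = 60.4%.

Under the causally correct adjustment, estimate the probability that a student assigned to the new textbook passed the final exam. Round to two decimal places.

0.67

Prior GPA band differs across teaching methods for reasons unrelated to any effect of the teaching method itself, and it separately predicts the outcome — a classic confounder. We must compare within prior GPA band levels.
Standardising the new textbook to the population prior GPA band mix: 0.395·62/69 + 0.333·130/200 + 0.271·122/331 = 0.672.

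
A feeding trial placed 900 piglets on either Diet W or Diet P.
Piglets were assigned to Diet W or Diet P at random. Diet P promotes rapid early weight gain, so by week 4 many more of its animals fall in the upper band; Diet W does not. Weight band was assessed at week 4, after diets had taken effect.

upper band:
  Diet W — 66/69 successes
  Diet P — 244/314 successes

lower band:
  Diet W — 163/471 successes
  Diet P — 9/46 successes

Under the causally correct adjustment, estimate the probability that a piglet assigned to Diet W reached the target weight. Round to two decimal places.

The week-4 weight band-specific comparison favours Diet W throughout, but the pooled figures favour Diet P. The question is whether to condition on week-4 weight band.
Week-4 weight band is downstream of the diet. One should not condition on a consequence of treatment, so the overall rates are the right comparison.
So P(outcome | do(Diet W)) is just the pooled rate for Diet W: 229/540 = 0.424.

0.42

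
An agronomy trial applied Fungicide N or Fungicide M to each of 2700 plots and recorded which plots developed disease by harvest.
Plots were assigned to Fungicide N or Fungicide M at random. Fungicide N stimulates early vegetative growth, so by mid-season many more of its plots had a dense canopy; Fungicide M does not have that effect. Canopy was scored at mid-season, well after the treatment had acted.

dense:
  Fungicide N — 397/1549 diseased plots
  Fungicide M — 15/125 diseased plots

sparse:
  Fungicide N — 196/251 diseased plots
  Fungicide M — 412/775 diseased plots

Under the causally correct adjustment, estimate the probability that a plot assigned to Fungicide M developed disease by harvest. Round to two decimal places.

0.47

Stratifying would compare fungicides among plots the fungicides themselves sorted into mid-season canopy groups — a form of selection on an intermediate. The unconditioned pooled rates give the total causal effect.
So P(outcome | do(Fungicide M)) is just the pooled rate for Fungicide M: 427/900 = 0.474.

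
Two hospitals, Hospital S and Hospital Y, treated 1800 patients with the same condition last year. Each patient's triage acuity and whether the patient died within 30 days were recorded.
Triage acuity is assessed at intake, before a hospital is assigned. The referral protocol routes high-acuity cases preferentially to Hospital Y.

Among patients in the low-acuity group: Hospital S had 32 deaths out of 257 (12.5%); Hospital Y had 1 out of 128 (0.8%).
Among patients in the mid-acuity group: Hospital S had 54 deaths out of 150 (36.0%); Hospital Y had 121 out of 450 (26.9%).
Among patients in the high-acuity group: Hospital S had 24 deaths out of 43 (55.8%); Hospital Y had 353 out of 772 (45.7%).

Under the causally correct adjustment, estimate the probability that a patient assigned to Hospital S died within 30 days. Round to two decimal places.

0.40

Triage acuity is set before the hospital has any effect — it is not caused by the hospital — and it independently drives the outcome. That makes it a confounder, so the causal comparison is within triage acuity levels.
Standardising Hospital S to the population triage acuity mix: 0.214·32/257 + 0.333·54/150 + 0.453·24/43 = 0.399.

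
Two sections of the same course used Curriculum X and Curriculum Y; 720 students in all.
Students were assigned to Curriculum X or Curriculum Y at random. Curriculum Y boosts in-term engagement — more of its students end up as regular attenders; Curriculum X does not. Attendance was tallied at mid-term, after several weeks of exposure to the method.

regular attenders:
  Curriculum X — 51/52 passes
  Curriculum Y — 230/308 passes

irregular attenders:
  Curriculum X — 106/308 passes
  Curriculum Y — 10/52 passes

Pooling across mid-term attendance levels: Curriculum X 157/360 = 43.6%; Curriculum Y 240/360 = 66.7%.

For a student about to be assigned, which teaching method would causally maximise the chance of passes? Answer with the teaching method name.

Curriculum Y

The mid-term attendance-specific comparison favours Curriculum X throughout, but the pooled figures favour Curriculum Y. The question is whether to condition on mid-term attendance.
Mid-term attendance lies on the pathway teaching method → mid-term attendance → outcome, so adjusting for it blocks the indirect effect. For the total causal effect of teaching method, use the unadjusted pooled rates.
Pooled: Curriculum X 43.6% vs Curriculum Y 66.7%; Curriculum Y is higher overall.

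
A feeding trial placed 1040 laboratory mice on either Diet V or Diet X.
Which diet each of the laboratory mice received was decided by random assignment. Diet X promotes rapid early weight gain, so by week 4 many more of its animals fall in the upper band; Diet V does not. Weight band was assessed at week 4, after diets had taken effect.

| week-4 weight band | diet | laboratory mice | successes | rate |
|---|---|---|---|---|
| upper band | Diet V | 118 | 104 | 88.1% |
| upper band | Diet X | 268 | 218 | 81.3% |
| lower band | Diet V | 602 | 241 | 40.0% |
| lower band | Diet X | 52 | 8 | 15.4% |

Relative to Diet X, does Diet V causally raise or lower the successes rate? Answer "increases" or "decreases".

decreases

Week-4 weight band is downstream of the diet. One should not condition on a consequence of treatment, so the overall rates are the right comparison.
Pooled: Diet V 47.9% vs Diet X 70.6%; Diet X is higher overall.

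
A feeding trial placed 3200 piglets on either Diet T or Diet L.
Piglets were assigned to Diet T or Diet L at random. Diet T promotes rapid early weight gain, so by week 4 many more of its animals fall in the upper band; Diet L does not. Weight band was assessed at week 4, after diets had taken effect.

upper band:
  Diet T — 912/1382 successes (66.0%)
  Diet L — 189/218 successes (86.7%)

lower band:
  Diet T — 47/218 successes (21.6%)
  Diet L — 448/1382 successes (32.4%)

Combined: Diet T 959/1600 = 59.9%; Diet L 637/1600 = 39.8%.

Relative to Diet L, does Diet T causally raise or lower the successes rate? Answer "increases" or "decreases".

Week-4 weight band is downstream of the diet. One should not condition on a consequence of treatment, so the overall rates are the right comparison.
Pooled: Diet T 59.9% vs Diet L 39.8%; Diet T is higher overall.

increases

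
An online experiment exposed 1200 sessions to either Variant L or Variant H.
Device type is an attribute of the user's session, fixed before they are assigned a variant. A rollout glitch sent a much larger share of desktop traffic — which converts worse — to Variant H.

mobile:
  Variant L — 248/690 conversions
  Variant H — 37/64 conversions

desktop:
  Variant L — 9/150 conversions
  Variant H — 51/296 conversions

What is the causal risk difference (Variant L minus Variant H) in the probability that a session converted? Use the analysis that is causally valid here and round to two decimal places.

-0.18

Device type is set before the variant has any effect — it is not caused by the variant — and it independently drives the outcome. That makes it a confounder, so the causal comparison is within device type levels.
Adjusting over the population distribution of device type: 0.628·(0.359−0.578) + 0.372·(0.060−0.172) = -0.179.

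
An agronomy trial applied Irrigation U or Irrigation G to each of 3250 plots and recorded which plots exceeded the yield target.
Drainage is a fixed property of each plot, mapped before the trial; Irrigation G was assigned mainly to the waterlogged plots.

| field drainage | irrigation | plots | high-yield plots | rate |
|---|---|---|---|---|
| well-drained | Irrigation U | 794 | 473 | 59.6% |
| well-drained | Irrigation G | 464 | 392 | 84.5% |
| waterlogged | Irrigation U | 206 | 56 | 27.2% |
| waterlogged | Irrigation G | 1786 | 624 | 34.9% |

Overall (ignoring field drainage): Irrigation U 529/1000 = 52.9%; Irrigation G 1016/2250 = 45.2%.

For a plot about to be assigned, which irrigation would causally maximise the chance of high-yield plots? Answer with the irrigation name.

Irrigation G

The imbalance in field drainage arose from how plots were allocated, not from anything the irrigation did; and field drainage independently affects the outcome. The pooled gap is confounded — condition on field drainage.
Within each level — well-drained: 59.6% vs 84.5%; waterlogged: 27.2% vs 34.9% — Irrigation G is higher every time.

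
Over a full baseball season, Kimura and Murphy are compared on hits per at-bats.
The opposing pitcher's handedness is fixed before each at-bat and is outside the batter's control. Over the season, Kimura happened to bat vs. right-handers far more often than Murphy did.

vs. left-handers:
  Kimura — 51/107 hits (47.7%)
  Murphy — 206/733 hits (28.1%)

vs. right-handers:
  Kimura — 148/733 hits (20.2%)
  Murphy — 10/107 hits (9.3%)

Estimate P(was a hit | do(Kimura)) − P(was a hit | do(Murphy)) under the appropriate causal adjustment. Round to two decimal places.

Kimura is higher inside every pitcher handedness stratum but Murphy is higher in aggregate. Whether to stratify depends on how pitcher handedness relates to the player.
Pitcher handedness satisfies the back-door criterion: it is not a descendant of the player, and it blocks the spurious path from player to outcome. Adjusting for it (i.e., using the within-pitcher handedness rates) gives the causal effect.
Adjusting over the population distribution of pitcher handedness: 0.500·(0.477−0.281) + 0.500·(0.202−0.093) = +0.152.

+0.15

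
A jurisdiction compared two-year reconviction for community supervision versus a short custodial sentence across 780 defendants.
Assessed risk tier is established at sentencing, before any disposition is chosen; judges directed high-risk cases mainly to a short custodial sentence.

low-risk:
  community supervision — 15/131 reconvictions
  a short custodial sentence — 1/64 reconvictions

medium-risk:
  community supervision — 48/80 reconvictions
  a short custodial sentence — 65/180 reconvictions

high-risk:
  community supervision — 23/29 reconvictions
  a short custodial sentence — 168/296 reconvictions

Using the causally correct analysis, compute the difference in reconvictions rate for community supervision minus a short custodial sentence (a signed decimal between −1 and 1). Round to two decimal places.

a short custodial sentence is lower inside every assessed risk tier stratum but community supervision is lower in aggregate. Whether to stratify depends on how assessed risk tier relates to the disposition.
Assessed risk tier differs across dispositions for reasons unrelated to any effect of the disposition itself, and it separately predicts the outcome — a classic confounder. We must compare within assessed risk tier levels.
Adjusting over the population distribution of assessed risk tier: 0.250·(0.115−0.016) + 0.333·(0.600−0.361) + 0.417·(0.793−0.568) = +0.198.

+0.20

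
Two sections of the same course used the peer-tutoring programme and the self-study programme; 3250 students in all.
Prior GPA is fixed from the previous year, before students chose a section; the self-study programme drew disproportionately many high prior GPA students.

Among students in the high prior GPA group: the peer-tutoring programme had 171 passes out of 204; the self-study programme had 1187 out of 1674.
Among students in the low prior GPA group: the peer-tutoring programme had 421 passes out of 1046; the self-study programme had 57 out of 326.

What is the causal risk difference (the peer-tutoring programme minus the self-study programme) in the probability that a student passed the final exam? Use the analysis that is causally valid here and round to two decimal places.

Within every prior GPA band level the peer-tutoring programme has the higher rate, yet pooled the self-study programme does — Simpson's reversal.
Prior GPA band is set before the teaching method has any effect — it is not caused by the teaching method — and it independently drives the outcome. That makes it a confounder, so the causal comparison is within prior GPA band levels.
Adjusting over the population distribution of prior GPA band: 0.578·(0.838−0.709) + 0.422·(0.402−0.175) = +0.171.

+0.17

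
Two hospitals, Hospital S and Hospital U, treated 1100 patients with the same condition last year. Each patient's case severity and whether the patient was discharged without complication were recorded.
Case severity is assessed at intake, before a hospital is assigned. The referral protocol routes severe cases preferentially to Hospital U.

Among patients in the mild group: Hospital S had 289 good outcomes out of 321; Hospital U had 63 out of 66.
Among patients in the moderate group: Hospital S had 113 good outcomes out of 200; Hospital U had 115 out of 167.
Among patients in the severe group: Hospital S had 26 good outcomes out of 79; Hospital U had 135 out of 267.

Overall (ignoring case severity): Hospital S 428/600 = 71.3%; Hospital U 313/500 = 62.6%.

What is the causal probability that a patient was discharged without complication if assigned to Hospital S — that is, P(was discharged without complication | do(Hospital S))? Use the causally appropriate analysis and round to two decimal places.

Case severity satisfies the back-door criterion: it is not a descendant of the hospital, and it blocks the spurious path from hospital to outcome. Adjusting for it (i.e., using the within-case severity rates) gives the causal effect.
Standardising Hospital S to the population case severity mix: 0.352·289/321 + 0.334·113/200 + 0.315·26/79 = 0.609.

0.61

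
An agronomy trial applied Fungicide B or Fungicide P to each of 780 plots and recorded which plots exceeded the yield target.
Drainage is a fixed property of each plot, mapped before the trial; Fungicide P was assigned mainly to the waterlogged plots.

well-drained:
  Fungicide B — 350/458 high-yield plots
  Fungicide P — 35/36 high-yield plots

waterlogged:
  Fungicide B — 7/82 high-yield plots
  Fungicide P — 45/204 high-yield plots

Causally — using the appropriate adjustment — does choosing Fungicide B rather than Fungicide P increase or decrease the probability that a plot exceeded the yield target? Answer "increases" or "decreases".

decreases

Here field drainage is a common cause — it drives both which fungicide a case falls under and the outcome. The crude comparison mixes populations; the stratum-specific rates are the causally relevant ones.
Within each level — well-drained: 76.4% vs 97.2%; waterlogged: 8.5% vs 22.1% — Fungicide P is higher every time.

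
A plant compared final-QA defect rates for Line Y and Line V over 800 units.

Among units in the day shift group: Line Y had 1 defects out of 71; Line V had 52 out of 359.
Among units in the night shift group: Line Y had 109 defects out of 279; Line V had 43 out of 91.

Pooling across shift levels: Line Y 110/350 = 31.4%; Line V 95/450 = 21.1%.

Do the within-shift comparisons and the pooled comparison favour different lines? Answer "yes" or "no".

Within each shift level (day shift 1.4% vs 14.5%; night shift 39.1% vs 47.3%), Line Y has the lower rate every time. Pooled: 31.4% vs 21.1% — Line V has the lower rate overall. The two comparisons disagree.

yes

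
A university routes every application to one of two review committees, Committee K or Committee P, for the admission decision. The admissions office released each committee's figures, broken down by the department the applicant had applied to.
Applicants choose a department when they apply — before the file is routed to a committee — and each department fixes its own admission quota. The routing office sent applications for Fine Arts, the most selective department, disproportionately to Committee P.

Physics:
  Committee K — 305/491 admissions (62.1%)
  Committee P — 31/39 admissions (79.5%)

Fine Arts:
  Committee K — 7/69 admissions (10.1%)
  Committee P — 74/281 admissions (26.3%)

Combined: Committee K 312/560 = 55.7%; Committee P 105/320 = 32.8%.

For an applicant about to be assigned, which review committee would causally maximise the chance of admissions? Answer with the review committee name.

The department-specific comparison favours Committee P throughout, but the pooled figures favour Committee K. The question is whether to condition on department.
Department differs across review committees for reasons unrelated to any effect of the review committee itself, and it separately predicts the outcome — a classic confounder. We must compare within department levels.
Within each level — Physics: 62.1% vs 79.5%; Fine Arts: 10.1% vs 26.3% — Committee P is higher every time.

Committee P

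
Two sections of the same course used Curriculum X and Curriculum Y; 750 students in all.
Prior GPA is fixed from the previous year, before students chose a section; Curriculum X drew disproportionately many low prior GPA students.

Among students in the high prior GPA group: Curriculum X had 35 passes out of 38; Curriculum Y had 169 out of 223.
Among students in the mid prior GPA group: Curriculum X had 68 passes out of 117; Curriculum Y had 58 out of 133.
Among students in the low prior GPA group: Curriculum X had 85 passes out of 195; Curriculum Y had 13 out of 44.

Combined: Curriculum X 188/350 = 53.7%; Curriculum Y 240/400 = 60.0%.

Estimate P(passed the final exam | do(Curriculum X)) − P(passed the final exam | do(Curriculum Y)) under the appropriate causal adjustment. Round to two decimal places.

The imbalance in prior GPA band arose from how students were allocated, not from anything the teaching method did; and prior GPA band independently affects the outcome. The pooled gap is confounded — condition on prior GPA band.
Adjusting over the population distribution of prior GPA band: 0.348·(0.921−0.758) + 0.333·(0.581−0.436) + 0.319·(0.436−0.295) = +0.150.

+0.15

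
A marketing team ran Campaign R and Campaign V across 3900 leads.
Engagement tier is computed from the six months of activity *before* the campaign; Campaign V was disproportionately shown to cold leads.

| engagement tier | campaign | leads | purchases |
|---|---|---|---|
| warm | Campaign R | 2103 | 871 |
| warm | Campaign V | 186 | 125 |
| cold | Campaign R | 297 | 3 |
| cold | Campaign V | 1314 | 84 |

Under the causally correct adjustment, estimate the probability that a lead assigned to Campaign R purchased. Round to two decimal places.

0.25

The engagement tier-specific comparison favours Campaign V throughout, but the pooled figures favour Campaign R. The question is whether to condition on engagement tier.
Nothing the campaign does changes engagement tier; the imbalance is an allocation artefact. With engagement tier also predicting the outcome, the pooled figure is confounded, and the within-stratum comparison is the causal one.
Standardising Campaign R to the population engagement tier mix: 0.587·871/2103 + 0.413·3/297 = 0.247.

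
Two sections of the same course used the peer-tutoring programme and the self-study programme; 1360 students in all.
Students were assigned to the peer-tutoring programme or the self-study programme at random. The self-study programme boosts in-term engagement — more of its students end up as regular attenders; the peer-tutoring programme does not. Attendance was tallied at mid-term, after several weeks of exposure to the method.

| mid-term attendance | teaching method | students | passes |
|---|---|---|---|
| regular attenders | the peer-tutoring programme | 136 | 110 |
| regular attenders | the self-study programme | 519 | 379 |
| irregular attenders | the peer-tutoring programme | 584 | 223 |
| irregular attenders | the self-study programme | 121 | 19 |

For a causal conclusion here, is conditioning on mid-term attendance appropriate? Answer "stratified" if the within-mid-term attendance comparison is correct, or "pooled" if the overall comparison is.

pooled

Within every mid-term attendance level the peer-tutoring programme has the higher rate, yet pooled the self-study programme does — Simpson's reversal.
Mid-term attendance is recorded after the teaching method and is itself shifted by it — it sits on the causal path from teaching method to outcome. Conditioning on a mediator would strip out part of the effect we want; the pooled comparison gives the total causal effect.
Pooled: the peer-tutoring programme 46.2% vs the self-study programme 62.2%; the self-study programme is higher overall.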